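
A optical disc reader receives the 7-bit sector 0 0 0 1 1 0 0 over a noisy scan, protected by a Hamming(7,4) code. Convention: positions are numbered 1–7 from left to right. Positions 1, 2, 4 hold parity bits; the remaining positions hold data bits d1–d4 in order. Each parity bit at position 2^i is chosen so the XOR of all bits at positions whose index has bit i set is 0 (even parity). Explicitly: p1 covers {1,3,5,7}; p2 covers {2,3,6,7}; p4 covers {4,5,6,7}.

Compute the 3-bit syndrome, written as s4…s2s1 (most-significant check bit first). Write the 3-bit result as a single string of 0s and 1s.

s1 (pos 1,3,5,7): 0⊕0⊕1⊕0 = 1
s2 (pos 2,3,6,7): 0⊕0⊕0⊕0 = 0
s4 (pos 4,5,6,7): 1⊕1⊕0⊕0 = 0
Syndrome s4…s1 = 001 → error at position 1.

001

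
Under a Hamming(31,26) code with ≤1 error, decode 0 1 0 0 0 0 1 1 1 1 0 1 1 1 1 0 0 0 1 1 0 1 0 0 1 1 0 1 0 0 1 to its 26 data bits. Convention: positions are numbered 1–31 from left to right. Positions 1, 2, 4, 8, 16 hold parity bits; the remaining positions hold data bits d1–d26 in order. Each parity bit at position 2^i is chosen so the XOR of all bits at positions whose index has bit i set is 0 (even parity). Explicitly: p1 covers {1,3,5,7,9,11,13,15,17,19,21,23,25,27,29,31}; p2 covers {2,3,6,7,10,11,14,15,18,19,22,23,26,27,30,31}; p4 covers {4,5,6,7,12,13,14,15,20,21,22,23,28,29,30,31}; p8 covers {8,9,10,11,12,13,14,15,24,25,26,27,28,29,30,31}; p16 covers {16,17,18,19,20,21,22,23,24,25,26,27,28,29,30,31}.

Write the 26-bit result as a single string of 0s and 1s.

s1 (pos 1,3,5,7,9,11,13,15,17,19,21,23,25,27,29,31): 0⊕0⊕0⊕1⊕1⊕0⊕1⊕1⊕0⊕1⊕0⊕0⊕1⊕0⊕0⊕1 = 1
s2 (pos 2,3,6,7,10,11,14,15,18,19,22,23,26,27,30,31): 1⊕0⊕0⊕1⊕1⊕0⊕1⊕1⊕0⊕1⊕1⊕0⊕1⊕0⊕0⊕1 = 1
s4 (pos 4,5,6,7,12,13,14,15,20,21,22,23,28,29,30,31): 0⊕0⊕0⊕1⊕1⊕1⊕1⊕1⊕1⊕0⊕1⊕0⊕1⊕0⊕0⊕1 = 1
s8 (pos 8,9,10,11,12,13,14,15,24,25,26,27,28,29,30,31): 1⊕1⊕1⊕0⊕1⊕1⊕1⊕1⊕0⊕1⊕1⊕0⊕1⊕0⊕0⊕1 = 1
s16 (pos 16,17,18,19,20,21,22,23,24,25,26,27,28,29,30,31): 0⊕0⊕0⊕1⊕1⊕0⊕1⊕0⊕0⊕1⊕1⊕0⊕1⊕0⊕0⊕1 = 1
Syndrome s16…s1 = 11111 → error at position 31.
Flip position 31: 0100001111011110001101001101001 → 0100001111011110001101001101000
Read data bits from positions 3,5,6,7,9,10,11,12,13,14,15,17,18,19,20,21,22,23,24,25,26,27,28,29,30,31: 00011101111001101001101000

00011101111001101001101000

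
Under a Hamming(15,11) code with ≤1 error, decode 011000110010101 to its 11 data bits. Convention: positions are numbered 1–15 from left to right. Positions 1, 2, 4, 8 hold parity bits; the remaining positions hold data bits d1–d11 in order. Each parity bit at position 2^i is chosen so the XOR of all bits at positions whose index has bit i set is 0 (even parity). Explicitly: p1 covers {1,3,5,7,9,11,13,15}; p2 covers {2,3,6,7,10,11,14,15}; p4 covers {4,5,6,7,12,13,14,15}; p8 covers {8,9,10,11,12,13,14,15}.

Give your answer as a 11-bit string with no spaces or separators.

s1 (pos 1,3,5,7,9,11,13,15): 0⊕1⊕0⊕1⊕0⊕1⊕1⊕1 = 1
s2 (pos 2,3,6,7,10,11,14,15): 1⊕1⊕0⊕1⊕0⊕1⊕0⊕1 = 1
s4 (pos 4,5,6,7,12,13,14,15): 0⊕0⊕0⊕1⊕0⊕1⊕0⊕1 = 1
s8 (pos 8,9,10,11,12,13,14,15): 1⊕0⊕0⊕1⊕0⊕1⊕0⊕1 = 0
Syndrome s8…s1 = 0111 → error at position 7.
Flip position 7: 011000110010101 → 011000010010101
Read data bits from positions 3,5,6,7,9,10,11,12,13,14,15: 10000010101

10000010101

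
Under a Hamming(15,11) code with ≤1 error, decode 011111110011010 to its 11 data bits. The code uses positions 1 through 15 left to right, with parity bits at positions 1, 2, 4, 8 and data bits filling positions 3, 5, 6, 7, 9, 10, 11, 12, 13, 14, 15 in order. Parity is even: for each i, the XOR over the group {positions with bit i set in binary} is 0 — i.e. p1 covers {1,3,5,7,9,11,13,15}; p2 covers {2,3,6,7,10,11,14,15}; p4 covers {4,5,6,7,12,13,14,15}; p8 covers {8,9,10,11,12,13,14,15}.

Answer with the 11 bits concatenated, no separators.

11110011010

s1 (pos 1,3,5,7,9,11,13,15): 0⊕1⊕1⊕1⊕0⊕1⊕0⊕0 = 0
s2 (pos 2,3,6,7,10,11,14,15): 1⊕1⊕1⊕1⊕0⊕1⊕1⊕0 = 0
s4 (pos 4,5,6,7,12,13,14,15): 1⊕1⊕1⊕1⊕1⊕0⊕1⊕0 = 0
s8 (pos 8,9,10,11,12,13,14,15): 1⊕0⊕0⊕1⊕1⊕0⊕1⊕0 = 0
Syndrome s8…s1 = 0000 → no error.
Read data bits from positions 3,5,6,7,9,10,11,12,13,14,15: 11110011010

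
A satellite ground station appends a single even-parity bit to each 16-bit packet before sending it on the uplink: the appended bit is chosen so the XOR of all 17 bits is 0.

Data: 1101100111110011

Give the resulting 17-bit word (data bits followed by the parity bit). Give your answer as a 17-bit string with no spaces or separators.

11011001111100111

XOR of the 16 data bits: 1⊕1⊕0⊕1⊕1⊕0⊕0⊕1⊕1⊕1⊕1⊕1⊕0⊕0⊕1⊕1 = 1
Parity bit = 1 (so all 17 bits XOR to 0).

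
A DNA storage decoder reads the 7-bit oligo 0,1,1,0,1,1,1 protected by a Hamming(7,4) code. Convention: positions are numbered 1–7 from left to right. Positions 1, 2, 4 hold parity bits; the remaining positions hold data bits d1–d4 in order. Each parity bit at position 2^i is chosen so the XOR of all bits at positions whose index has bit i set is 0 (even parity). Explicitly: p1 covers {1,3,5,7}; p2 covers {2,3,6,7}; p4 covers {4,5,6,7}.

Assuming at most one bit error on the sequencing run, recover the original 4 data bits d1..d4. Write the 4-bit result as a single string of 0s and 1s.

s1 (pos 1,3,5,7): 0⊕1⊕1⊕1 = 1
s2 (pos 2,3,6,7): 1⊕1⊕1⊕1 = 0
s4 (pos 4,5,6,7): 0⊕1⊕1⊕1 = 1
Syndrome s4…s1 = 101 → error at position 5.
Flip position 5: 0110111 → 0110011
Read data bits from positions 3,5,6,7: 1011

1011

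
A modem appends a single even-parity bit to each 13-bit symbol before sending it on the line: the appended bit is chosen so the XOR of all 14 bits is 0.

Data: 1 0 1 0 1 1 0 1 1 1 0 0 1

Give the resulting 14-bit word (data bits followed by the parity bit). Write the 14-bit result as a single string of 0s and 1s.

10101101110010

XOR of the 13 data bits: 1⊕0⊕1⊕0⊕1⊕1⊕0⊕1⊕1⊕1⊕0⊕0⊕1 = 0
Parity bit = 0 (so all 14 bits XOR to 0).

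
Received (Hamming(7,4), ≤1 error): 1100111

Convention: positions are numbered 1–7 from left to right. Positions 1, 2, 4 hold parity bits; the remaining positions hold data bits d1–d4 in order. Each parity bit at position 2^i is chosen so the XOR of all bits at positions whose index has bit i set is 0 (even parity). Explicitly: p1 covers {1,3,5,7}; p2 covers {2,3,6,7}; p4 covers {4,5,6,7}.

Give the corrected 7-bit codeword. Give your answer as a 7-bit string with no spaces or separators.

1100110

s1 (pos 1,3,5,7): 1⊕0⊕1⊕1 = 1
s2 (pos 2,3,6,7): 1⊕0⊕1⊕1 = 1
s4 (pos 4,5,6,7): 0⊕1⊕1⊕1 = 1
Syndrome s4…s1 = 111 → error at position 7.
Flip position 7: 1100111 → 1100110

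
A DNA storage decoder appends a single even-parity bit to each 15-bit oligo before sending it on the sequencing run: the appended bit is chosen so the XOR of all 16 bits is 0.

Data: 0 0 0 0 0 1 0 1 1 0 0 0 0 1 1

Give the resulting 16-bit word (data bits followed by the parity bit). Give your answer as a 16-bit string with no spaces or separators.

XOR of the 15 data bits: 0⊕0⊕0⊕0⊕0⊕1⊕0⊕1⊕1⊕0⊕0⊕0⊕0⊕1⊕1 = 1
Parity bit = 1 (so all 16 bits XOR to 0).

0000010110000111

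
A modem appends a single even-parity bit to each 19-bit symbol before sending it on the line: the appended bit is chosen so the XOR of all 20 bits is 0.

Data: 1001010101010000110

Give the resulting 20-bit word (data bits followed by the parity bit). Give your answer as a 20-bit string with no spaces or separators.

XOR of the 19 data bits: 1⊕0⊕0⊕1⊕0⊕1⊕0⊕1⊕0⊕1⊕0⊕1⊕0⊕0⊕0⊕0⊕1⊕1⊕0 = 0
Parity bit = 0 (so all 20 bits XOR to 0).

10010101010100001100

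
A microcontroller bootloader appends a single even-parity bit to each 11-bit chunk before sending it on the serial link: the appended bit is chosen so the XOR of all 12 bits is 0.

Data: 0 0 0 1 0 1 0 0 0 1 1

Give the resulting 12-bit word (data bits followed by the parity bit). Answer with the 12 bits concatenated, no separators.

XOR of the 11 data bits: 0⊕0⊕0⊕1⊕0⊕1⊕0⊕0⊕0⊕1⊕1 = 0
Parity bit = 0 (so all 12 bits XOR to 0).

000101000110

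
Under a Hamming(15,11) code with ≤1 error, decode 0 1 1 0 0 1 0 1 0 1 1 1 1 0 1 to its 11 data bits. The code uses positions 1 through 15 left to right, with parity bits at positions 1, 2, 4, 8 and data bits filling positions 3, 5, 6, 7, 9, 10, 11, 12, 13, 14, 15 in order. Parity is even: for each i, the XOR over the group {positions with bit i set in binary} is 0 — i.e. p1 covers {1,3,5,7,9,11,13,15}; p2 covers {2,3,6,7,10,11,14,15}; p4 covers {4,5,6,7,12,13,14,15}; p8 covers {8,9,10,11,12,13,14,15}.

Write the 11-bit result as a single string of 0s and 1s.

s1 (pos 1,3,5,7,9,11,13,15): 0⊕1⊕0⊕0⊕0⊕1⊕1⊕1 = 0
s2 (pos 2,3,6,7,10,11,14,15): 1⊕1⊕1⊕0⊕1⊕1⊕0⊕1 = 0
s4 (pos 4,5,6,7,12,13,14,15): 0⊕0⊕1⊕0⊕1⊕1⊕0⊕1 = 0
s8 (pos 8,9,10,11,12,13,14,15): 1⊕0⊕1⊕1⊕1⊕1⊕0⊕1 = 0
Syndrome s8…s1 = 0000 → no error.
Read data bits from positions 3,5,6,7,9,10,11,12,13,14,15: 10100111101

10100111101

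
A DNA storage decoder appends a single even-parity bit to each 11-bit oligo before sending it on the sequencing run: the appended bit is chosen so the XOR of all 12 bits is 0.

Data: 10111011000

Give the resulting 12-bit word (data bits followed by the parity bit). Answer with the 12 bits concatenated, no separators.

101110110000

XOR of the 11 data bits: 1⊕0⊕1⊕1⊕1⊕0⊕1⊕1⊕0⊕0⊕0 = 0
Parity bit = 0 (so all 12 bits XOR to 0).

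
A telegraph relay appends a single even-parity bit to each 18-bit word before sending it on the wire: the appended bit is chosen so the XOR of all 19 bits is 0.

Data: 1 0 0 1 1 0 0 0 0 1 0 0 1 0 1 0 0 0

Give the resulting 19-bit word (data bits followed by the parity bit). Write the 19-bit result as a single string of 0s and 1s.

XOR of the 18 data bits: 1⊕0⊕0⊕1⊕1⊕0⊕0⊕0⊕0⊕1⊕0⊕0⊕1⊕0⊕1⊕0⊕0⊕0 = 0
Parity bit = 0 (so all 19 bits XOR to 0).

1001100001001010000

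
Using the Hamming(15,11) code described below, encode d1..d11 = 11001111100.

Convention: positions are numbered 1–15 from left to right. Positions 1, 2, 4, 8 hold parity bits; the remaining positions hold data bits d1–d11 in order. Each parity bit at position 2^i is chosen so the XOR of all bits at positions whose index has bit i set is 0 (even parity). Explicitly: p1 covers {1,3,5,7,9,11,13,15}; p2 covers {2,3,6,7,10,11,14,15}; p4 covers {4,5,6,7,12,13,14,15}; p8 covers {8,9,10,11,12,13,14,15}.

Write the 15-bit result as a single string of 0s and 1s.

Place data at non-parity positions: p1 p2 1 p4 1 0 0 p8 1 1 1 1 1 0 0
p1 (pos 1,3,5,7,9,11,13,15): XOR of data positions = 1⊕1⊕0⊕1⊕1⊕1⊕0 = 1
p2 (pos 2,3,6,7,10,11,14,15): XOR of data positions = 1⊕0⊕0⊕1⊕1⊕0⊕0 = 1
p4 (pos 4,5,6,7,12,13,14,15): XOR of data positions = 1⊕0⊕0⊕1⊕1⊕0⊕0 = 1
p8 (pos 8,9,10,11,12,13,14,15): XOR of data positions = 1⊕1⊕1⊕1⊕1⊕0⊕0 = 1
Codeword: 111110011111100

111110011111100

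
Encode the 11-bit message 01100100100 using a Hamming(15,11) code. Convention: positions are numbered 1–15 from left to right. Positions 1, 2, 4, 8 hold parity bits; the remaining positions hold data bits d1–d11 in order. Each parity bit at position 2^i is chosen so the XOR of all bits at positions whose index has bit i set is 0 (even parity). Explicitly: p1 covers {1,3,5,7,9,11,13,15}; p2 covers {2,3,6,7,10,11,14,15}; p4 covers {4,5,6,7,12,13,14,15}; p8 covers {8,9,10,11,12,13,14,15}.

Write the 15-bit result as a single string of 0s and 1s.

000111000100100

Place data at non-parity positions: p1 p2 0 p4 1 1 0 p8 0 1 0 0 1 0 0
p1 (pos 1,3,5,7,9,11,13,15): XOR of data positions = 0⊕1⊕0⊕0⊕0⊕1⊕0 = 0
p2 (pos 2,3,6,7,10,11,14,15): XOR of data positions = 0⊕1⊕0⊕1⊕0⊕0⊕0 = 0
p4 (pos 4,5,6,7,12,13,14,15): XOR of data positions = 1⊕1⊕0⊕0⊕1⊕0⊕0 = 1
p8 (pos 8,9,10,11,12,13,14,15): XOR of data positions = 0⊕1⊕0⊕0⊕1⊕0⊕0 = 0
Codeword: 000111000100100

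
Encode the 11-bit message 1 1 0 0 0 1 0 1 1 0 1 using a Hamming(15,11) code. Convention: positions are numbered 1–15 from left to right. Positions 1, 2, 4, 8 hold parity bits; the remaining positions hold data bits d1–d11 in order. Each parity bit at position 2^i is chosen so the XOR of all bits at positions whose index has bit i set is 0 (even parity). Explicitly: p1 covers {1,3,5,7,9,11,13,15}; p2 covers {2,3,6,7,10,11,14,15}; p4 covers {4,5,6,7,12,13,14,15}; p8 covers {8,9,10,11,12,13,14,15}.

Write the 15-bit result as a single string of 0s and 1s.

Place data at non-parity positions: p1 p2 1 p4 1 0 0 p8 0 1 0 1 1 0 1
p1 (pos 1,3,5,7,9,11,13,15): XOR of data positions = 1⊕1⊕0⊕0⊕0⊕1⊕1 = 0
p2 (pos 2,3,6,7,10,11,14,15): XOR of data positions = 1⊕0⊕0⊕1⊕0⊕0⊕1 = 1
p4 (pos 4,5,6,7,12,13,14,15): XOR of data positions = 1⊕0⊕0⊕1⊕1⊕0⊕1 = 0
p8 (pos 8,9,10,11,12,13,14,15): XOR of data positions = 0⊕1⊕0⊕1⊕1⊕0⊕1 = 0
Codeword: 011010000101101

011010000101101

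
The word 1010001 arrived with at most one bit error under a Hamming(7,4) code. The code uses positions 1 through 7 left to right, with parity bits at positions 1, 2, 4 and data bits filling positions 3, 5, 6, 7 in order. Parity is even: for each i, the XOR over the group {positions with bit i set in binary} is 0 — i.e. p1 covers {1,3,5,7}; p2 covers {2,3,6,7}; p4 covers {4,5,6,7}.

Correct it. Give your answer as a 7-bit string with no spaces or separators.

1010101

s1 (pos 1,3,5,7): 1⊕1⊕0⊕1 = 1
s2 (pos 2,3,6,7): 0⊕1⊕0⊕1 = 0
s4 (pos 4,5,6,7): 0⊕0⊕0⊕1 = 1
Syndrome s4…s1 = 101 → error at position 5.
Flip position 5: 1010001 → 1010101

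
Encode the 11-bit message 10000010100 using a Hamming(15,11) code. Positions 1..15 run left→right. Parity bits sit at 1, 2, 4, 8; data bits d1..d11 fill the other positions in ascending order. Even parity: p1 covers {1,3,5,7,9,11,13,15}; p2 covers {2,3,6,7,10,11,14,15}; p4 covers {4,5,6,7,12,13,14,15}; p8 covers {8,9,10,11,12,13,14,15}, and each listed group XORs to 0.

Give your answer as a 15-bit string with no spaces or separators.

Place data at non-parity positions: p1 p2 1 p4 0 0 0 p8 0 0 1 0 1 0 0
p1 (pos 1,3,5,7,9,11,13,15): XOR of data positions = 1⊕0⊕0⊕0⊕1⊕1⊕0 = 1
p2 (pos 2,3,6,7,10,11,14,15): XOR of data positions = 1⊕0⊕0⊕0⊕1⊕0⊕0 = 0
p4 (pos 4,5,6,7,12,13,14,15): XOR of data positions = 0⊕0⊕0⊕0⊕1⊕0⊕0 = 1
p8 (pos 8,9,10,11,12,13,14,15): XOR of data positions = 0⊕0⊕1⊕0⊕1⊕0⊕0 = 0
Codeword: 101100000010100

101100000010100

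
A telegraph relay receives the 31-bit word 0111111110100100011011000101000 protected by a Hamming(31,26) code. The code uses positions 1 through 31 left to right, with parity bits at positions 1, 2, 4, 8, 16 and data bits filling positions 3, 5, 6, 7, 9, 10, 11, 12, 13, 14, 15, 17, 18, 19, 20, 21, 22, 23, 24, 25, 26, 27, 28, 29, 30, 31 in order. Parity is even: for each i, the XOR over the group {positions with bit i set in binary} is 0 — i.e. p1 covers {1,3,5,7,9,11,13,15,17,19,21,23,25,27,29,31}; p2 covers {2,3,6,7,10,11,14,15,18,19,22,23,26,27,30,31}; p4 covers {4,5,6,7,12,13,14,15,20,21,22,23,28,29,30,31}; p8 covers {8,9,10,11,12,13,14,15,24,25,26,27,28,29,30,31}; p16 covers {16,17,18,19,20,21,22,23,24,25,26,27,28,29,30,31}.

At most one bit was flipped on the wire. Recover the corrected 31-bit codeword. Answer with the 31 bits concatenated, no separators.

s1 (pos 1,3,5,7,9,11,13,15,17,19,21,23,25,27,29,31): 0⊕1⊕1⊕1⊕1⊕1⊕0⊕0⊕0⊕1⊕1⊕0⊕0⊕0⊕0⊕0 = 1
s2 (pos 2,3,6,7,10,11,14,15,18,19,22,23,26,27,30,31): 1⊕1⊕1⊕1⊕0⊕1⊕1⊕0⊕1⊕1⊕1⊕0⊕1⊕0⊕0⊕0 = 0
s4 (pos 4,5,6,7,12,13,14,15,20,21,22,23,28,29,30,31): 1⊕1⊕1⊕1⊕0⊕0⊕1⊕0⊕0⊕1⊕1⊕0⊕1⊕0⊕0⊕0 = 0
s8 (pos 8,9,10,11,12,13,14,15,24,25,26,27,28,29,30,31): 1⊕1⊕0⊕1⊕0⊕0⊕1⊕0⊕0⊕0⊕1⊕0⊕1⊕0⊕0⊕0 = 0
s16 (pos 16,17,18,19,20,21,22,23,24,25,26,27,28,29,30,31): 0⊕0⊕1⊕1⊕0⊕1⊕1⊕0⊕0⊕0⊕1⊕0⊕1⊕0⊕0⊕0 = 0
Syndrome s16…s1 = 00001 → error at position 1.
Flip position 1: 0111111110100100011011000101000 → 1111111110100100011011000101000

1111111110100100011011000101000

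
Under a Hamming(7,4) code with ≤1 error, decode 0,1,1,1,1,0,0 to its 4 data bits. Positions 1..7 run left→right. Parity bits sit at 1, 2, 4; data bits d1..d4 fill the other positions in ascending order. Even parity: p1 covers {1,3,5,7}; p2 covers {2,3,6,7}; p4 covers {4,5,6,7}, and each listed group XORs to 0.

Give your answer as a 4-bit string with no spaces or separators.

1100

s1 (pos 1,3,5,7): 0⊕1⊕1⊕0 = 0
s2 (pos 2,3,6,7): 1⊕1⊕0⊕0 = 0
s4 (pos 4,5,6,7): 1⊕1⊕0⊕0 = 0
Syndrome s4…s1 = 000 → no error.
Read data bits from positions 3,5,6,7: 1100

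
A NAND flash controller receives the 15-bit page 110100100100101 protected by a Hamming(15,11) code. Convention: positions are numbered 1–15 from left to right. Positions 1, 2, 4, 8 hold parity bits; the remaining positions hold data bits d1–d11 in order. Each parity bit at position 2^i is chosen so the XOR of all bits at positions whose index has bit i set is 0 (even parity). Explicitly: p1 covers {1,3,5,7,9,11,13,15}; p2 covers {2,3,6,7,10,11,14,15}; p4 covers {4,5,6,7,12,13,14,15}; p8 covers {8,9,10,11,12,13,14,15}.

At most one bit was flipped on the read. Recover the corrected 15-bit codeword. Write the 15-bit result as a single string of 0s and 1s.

s1 (pos 1,3,5,7,9,11,13,15): 1⊕0⊕0⊕1⊕0⊕0⊕1⊕1 = 0
s2 (pos 2,3,6,7,10,11,14,15): 1⊕0⊕0⊕1⊕1⊕0⊕0⊕1 = 0
s4 (pos 4,5,6,7,12,13,14,15): 1⊕0⊕0⊕1⊕0⊕1⊕0⊕1 = 0
s8 (pos 8,9,10,11,12,13,14,15): 0⊕0⊕1⊕0⊕0⊕1⊕0⊕1 = 1
Syndrome s8…s1 = 1000 → error at position 8.
Flip position 8: 110100100100101 → 110100110100101

110100110100101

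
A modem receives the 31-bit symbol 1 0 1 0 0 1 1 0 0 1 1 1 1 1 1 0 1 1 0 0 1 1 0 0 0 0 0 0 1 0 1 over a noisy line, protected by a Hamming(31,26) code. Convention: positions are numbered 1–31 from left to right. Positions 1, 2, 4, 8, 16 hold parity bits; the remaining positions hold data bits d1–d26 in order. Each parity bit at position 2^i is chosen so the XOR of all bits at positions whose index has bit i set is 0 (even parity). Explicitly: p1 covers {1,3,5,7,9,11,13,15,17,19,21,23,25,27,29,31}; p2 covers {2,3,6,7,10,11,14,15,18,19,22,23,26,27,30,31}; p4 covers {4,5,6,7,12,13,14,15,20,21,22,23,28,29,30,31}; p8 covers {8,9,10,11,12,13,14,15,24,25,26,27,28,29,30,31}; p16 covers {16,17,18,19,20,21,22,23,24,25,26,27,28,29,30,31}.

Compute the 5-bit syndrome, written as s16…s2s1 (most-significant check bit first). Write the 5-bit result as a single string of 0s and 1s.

00000

s1 (pos 1,3,5,7,9,11,13,15,17,19,21,23,25,27,29,31): 1⊕1⊕0⊕1⊕0⊕1⊕1⊕1⊕1⊕0⊕1⊕0⊕0⊕0⊕1⊕1 = 0
s2 (pos 2,3,6,7,10,11,14,15,18,19,22,23,26,27,30,31): 0⊕1⊕1⊕1⊕1⊕1⊕1⊕1⊕1⊕0⊕1⊕0⊕0⊕0⊕0⊕1 = 0
s4 (pos 4,5,6,7,12,13,14,15,20,21,22,23,28,29,30,31): 0⊕0⊕1⊕1⊕1⊕1⊕1⊕1⊕0⊕1⊕1⊕0⊕0⊕1⊕0⊕1 = 0
s8 (pos 8,9,10,11,12,13,14,15,24,25,26,27,28,29,30,31): 0⊕0⊕1⊕1⊕1⊕1⊕1⊕1⊕0⊕0⊕0⊕0⊕0⊕1⊕0⊕1 = 0
s16 (pos 16,17,18,19,20,21,22,23,24,25,26,27,28,29,30,31): 0⊕1⊕1⊕0⊕0⊕1⊕1⊕0⊕0⊕0⊕0⊕0⊕0⊕1⊕0⊕1 = 0
Syndrome s16…s1 = 00000 → no error.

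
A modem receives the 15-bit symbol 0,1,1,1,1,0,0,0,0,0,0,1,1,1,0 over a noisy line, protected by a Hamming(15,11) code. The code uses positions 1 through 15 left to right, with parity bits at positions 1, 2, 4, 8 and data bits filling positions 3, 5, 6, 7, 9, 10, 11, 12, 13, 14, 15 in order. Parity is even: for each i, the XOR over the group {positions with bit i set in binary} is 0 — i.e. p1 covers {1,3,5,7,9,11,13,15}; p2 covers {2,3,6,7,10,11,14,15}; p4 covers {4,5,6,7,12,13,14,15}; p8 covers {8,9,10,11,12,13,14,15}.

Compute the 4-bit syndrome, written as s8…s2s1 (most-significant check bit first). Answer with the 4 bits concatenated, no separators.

1111

s1 (pos 1,3,5,7,9,11,13,15): 0⊕1⊕1⊕0⊕0⊕0⊕1⊕0 = 1
s2 (pos 2,3,6,7,10,11,14,15): 1⊕1⊕0⊕0⊕0⊕0⊕1⊕0 = 1
s4 (pos 4,5,6,7,12,13,14,15): 1⊕1⊕0⊕0⊕1⊕1⊕1⊕0 = 1
s8 (pos 8,9,10,11,12,13,14,15): 0⊕0⊕0⊕0⊕1⊕1⊕1⊕0 = 1
Syndrome s8…s1 = 1111 → error at position 15.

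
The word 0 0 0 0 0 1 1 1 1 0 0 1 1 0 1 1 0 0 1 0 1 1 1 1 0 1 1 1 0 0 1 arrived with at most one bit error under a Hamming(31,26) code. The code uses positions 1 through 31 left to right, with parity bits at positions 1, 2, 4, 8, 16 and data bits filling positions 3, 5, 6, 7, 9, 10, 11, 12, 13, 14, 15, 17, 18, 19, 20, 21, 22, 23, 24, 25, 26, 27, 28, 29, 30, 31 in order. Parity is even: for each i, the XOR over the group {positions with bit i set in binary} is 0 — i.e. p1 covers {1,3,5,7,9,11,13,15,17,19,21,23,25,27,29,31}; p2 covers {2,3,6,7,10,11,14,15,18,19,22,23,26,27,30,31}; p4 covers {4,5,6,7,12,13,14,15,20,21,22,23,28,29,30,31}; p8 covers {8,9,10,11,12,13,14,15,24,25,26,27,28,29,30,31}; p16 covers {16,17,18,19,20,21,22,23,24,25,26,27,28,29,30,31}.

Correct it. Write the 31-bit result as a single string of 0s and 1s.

0010011110011011001011110111001

s1 (pos 1,3,5,7,9,11,13,15,17,19,21,23,25,27,29,31): 0⊕0⊕0⊕1⊕1⊕0⊕1⊕1⊕0⊕1⊕1⊕1⊕0⊕1⊕0⊕1 = 1
s2 (pos 2,3,6,7,10,11,14,15,18,19,22,23,26,27,30,31): 0⊕0⊕1⊕1⊕0⊕0⊕0⊕1⊕0⊕1⊕1⊕1⊕1⊕1⊕0⊕1 = 1
s4 (pos 4,5,6,7,12,13,14,15,20,21,22,23,28,29,30,31): 0⊕0⊕1⊕1⊕1⊕1⊕0⊕1⊕0⊕1⊕1⊕1⊕1⊕0⊕0⊕1 = 0
s8 (pos 8,9,10,11,12,13,14,15,24,25,26,27,28,29,30,31): 1⊕1⊕0⊕0⊕1⊕1⊕0⊕1⊕1⊕0⊕1⊕1⊕1⊕0⊕0⊕1 = 0
s16 (pos 16,17,18,19,20,21,22,23,24,25,26,27,28,29,30,31): 1⊕0⊕0⊕1⊕0⊕1⊕1⊕1⊕1⊕0⊕1⊕1⊕1⊕0⊕0⊕1 = 0
Syndrome s16…s1 = 00011 → error at position 3.
Flip position 3: 0000011110011011001011110111001 → 0010011110011011001011110111001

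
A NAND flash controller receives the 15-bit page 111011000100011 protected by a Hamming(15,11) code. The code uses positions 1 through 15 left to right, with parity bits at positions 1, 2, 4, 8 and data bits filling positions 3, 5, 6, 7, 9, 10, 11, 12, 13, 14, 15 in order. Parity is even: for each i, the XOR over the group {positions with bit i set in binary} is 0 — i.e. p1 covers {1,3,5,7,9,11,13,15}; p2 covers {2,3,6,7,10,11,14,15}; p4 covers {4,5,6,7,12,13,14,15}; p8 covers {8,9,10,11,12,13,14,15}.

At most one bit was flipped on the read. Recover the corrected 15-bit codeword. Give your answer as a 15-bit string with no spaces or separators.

s1 (pos 1,3,5,7,9,11,13,15): 1⊕1⊕1⊕0⊕0⊕0⊕0⊕1 = 0
s2 (pos 2,3,6,7,10,11,14,15): 1⊕1⊕1⊕0⊕1⊕0⊕1⊕1 = 0
s4 (pos 4,5,6,7,12,13,14,15): 0⊕1⊕1⊕0⊕0⊕0⊕1⊕1 = 0
s8 (pos 8,9,10,11,12,13,14,15): 0⊕0⊕1⊕0⊕0⊕0⊕1⊕1 = 1
Syndrome s8…s1 = 1000 → error at position 8.
Flip position 8: 111011000100011 → 111011010100011

111011010100011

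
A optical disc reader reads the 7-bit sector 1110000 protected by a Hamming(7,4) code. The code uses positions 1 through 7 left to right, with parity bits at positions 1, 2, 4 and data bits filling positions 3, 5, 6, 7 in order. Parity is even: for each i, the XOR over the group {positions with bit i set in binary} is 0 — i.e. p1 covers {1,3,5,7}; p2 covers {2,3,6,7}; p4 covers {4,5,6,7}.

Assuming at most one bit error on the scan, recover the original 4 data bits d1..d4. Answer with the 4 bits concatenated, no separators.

s1 (pos 1,3,5,7): 1⊕1⊕0⊕0 = 0
s2 (pos 2,3,6,7): 1⊕1⊕0⊕0 = 0
s4 (pos 4,5,6,7): 0⊕0⊕0⊕0 = 0
Syndrome s4…s1 = 000 → no error.
Read data bits from positions 3,5,6,7: 1000

1000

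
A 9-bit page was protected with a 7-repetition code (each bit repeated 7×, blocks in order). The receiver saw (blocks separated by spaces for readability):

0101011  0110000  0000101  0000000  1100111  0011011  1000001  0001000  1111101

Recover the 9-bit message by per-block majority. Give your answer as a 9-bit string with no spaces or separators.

Block 1 (0101011): 4 ones → 1
Block 2 (0110000): 2 ones → 0
Block 3 (0000101): 2 ones → 0
Block 4 (0000000): 0 ones → 0
Block 5 (1100111): 5 ones → 1
Block 6 (0011011): 4 ones → 1
Block 7 (1000001): 2 ones → 0
Block 8 (0001000): 1 one → 0
Block 9 (1111101): 6 ones → 1

100011001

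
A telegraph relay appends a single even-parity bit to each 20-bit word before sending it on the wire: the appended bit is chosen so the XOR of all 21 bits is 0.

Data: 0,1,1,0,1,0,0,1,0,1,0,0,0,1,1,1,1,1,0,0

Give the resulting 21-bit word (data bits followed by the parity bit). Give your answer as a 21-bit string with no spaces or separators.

011010010100011111000

XOR of the 20 data bits: 0⊕1⊕1⊕0⊕1⊕0⊕0⊕1⊕0⊕1⊕0⊕0⊕0⊕1⊕1⊕1⊕1⊕1⊕0⊕0 = 0
Parity bit = 0 (so all 21 bits XOR to 0).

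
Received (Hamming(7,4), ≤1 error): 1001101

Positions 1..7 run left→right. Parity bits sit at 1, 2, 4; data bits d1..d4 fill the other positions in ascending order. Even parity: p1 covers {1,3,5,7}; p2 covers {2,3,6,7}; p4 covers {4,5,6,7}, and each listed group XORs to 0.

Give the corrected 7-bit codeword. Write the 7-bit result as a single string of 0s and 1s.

1001100

s1 (pos 1,3,5,7): 1⊕0⊕1⊕1 = 1
s2 (pos 2,3,6,7): 0⊕0⊕0⊕1 = 1
s4 (pos 4,5,6,7): 1⊕1⊕0⊕1 = 1
Syndrome s4…s1 = 111 → error at position 7.
Flip position 7: 1001101 → 1001100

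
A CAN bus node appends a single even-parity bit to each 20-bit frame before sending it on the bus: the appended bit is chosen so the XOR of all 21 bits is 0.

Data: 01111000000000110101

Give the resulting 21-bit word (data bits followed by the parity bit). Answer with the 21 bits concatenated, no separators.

011110000000001101010

XOR of the 20 data bits: 0⊕1⊕1⊕1⊕1⊕0⊕0⊕0⊕0⊕0⊕0⊕0⊕0⊕0⊕1⊕1⊕0⊕1⊕0⊕1 = 0
Parity bit = 0 (so all 21 bits XOR to 0).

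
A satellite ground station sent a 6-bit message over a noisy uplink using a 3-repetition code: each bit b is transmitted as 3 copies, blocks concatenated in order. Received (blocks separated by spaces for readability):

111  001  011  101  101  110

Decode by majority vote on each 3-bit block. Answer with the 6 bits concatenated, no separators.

101111

Block 1 (111): 3 ones → 1
Block 2 (001): 1 one → 0
Block 3 (011): 2 ones → 1
Block 4 (101): 2 ones → 1
Block 5 (101): 2 ones → 1
Block 6 (110): 2 ones → 1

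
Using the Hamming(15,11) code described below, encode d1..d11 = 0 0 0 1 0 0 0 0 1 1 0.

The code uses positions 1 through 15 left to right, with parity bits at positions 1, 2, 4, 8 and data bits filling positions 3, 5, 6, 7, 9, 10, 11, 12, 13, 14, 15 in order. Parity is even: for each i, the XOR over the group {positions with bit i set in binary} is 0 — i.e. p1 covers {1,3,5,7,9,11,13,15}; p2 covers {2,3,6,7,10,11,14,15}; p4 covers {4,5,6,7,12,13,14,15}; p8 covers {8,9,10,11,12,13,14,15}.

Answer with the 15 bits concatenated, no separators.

Place data at non-parity positions: p1 p2 0 p4 0 0 1 p8 0 0 0 0 1 1 0
p1 (pos 1,3,5,7,9,11,13,15): XOR of data positions = 0⊕0⊕1⊕0⊕0⊕1⊕0 = 0
p2 (pos 2,3,6,7,10,11,14,15): XOR of data positions = 0⊕0⊕1⊕0⊕0⊕1⊕0 = 0
p4 (pos 4,5,6,7,12,13,14,15): XOR of data positions = 0⊕0⊕1⊕0⊕1⊕1⊕0 = 1
p8 (pos 8,9,10,11,12,13,14,15): XOR of data positions = 0⊕0⊕0⊕0⊕1⊕1⊕0 = 0
Codeword: 000100100000110

000100100000110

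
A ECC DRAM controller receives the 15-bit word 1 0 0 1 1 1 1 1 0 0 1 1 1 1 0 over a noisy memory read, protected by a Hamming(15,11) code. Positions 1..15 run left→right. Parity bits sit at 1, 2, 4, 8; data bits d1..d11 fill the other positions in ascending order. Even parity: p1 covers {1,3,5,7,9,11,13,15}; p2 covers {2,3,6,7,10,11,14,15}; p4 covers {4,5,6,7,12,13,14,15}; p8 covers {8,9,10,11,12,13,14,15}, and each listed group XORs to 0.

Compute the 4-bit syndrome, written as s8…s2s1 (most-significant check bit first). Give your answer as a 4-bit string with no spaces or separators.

s1 (pos 1,3,5,7,9,11,13,15): 1⊕0⊕1⊕1⊕0⊕1⊕1⊕0 = 1
s2 (pos 2,3,6,7,10,11,14,15): 0⊕0⊕1⊕1⊕0⊕1⊕1⊕0 = 0
s4 (pos 4,5,6,7,12,13,14,15): 1⊕1⊕1⊕1⊕1⊕1⊕1⊕0 = 1
s8 (pos 8,9,10,11,12,13,14,15): 1⊕0⊕0⊕1⊕1⊕1⊕1⊕0 = 1
Syndrome s8…s1 = 1101 → error at position 13.

1101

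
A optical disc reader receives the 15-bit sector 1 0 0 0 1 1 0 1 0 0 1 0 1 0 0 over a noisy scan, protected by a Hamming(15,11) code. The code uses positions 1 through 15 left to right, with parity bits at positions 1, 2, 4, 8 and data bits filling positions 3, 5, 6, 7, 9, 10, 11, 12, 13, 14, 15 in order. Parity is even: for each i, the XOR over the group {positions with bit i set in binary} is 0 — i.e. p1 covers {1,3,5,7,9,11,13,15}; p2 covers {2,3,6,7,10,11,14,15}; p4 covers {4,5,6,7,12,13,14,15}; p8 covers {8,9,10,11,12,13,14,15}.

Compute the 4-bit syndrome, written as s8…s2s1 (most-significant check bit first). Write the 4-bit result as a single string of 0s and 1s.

1100

s1 (pos 1,3,5,7,9,11,13,15): 1⊕0⊕1⊕0⊕0⊕1⊕1⊕0 = 0
s2 (pos 2,3,6,7,10,11,14,15): 0⊕0⊕1⊕0⊕0⊕1⊕0⊕0 = 0
s4 (pos 4,5,6,7,12,13,14,15): 0⊕1⊕1⊕0⊕0⊕1⊕0⊕0 = 1
s8 (pos 8,9,10,11,12,13,14,15): 1⊕0⊕0⊕1⊕0⊕1⊕0⊕0 = 1
Syndrome s8…s1 = 1100 → error at position 12.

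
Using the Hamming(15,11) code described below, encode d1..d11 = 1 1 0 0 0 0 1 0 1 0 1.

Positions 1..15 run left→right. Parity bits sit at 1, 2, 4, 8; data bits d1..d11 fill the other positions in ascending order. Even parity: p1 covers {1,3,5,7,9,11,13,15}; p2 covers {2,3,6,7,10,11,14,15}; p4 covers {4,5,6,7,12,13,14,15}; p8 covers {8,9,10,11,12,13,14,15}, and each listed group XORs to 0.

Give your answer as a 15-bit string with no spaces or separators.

Place data at non-parity positions: p1 p2 1 p4 1 0 0 p8 0 0 1 0 1 0 1
p1 (pos 1,3,5,7,9,11,13,15): XOR of data positions = 1⊕1⊕0⊕0⊕1⊕1⊕1 = 1
p2 (pos 2,3,6,7,10,11,14,15): XOR of data positions = 1⊕0⊕0⊕0⊕1⊕0⊕1 = 1
p4 (pos 4,5,6,7,12,13,14,15): XOR of data positions = 1⊕0⊕0⊕0⊕1⊕0⊕1 = 1
p8 (pos 8,9,10,11,12,13,14,15): XOR of data positions = 0⊕0⊕1⊕0⊕1⊕0⊕1 = 1
Codeword: 111110010010101

111110010010101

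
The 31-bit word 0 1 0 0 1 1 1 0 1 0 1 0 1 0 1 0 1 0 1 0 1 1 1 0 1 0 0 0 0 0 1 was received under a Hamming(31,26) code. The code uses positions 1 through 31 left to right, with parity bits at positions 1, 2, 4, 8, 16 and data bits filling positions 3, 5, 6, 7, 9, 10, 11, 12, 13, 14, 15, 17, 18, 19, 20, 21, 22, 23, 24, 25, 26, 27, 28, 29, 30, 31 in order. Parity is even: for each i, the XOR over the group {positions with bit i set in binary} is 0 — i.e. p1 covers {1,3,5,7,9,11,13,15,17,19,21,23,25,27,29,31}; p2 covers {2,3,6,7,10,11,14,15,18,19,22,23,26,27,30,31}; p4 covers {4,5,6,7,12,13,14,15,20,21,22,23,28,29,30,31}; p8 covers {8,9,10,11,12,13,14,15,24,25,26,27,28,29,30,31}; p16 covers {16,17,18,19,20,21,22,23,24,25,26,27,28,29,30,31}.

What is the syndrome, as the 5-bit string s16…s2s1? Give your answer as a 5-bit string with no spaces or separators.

s1 (pos 1,3,5,7,9,11,13,15,17,19,21,23,25,27,29,31): 0⊕0⊕1⊕1⊕1⊕1⊕1⊕1⊕1⊕1⊕1⊕1⊕1⊕0⊕0⊕1 = 0
s2 (pos 2,3,6,7,10,11,14,15,18,19,22,23,26,27,30,31): 1⊕0⊕1⊕1⊕0⊕1⊕0⊕1⊕0⊕1⊕1⊕1⊕0⊕0⊕0⊕1 = 1
s4 (pos 4,5,6,7,12,13,14,15,20,21,22,23,28,29,30,31): 0⊕1⊕1⊕1⊕0⊕1⊕0⊕1⊕0⊕1⊕1⊕1⊕0⊕0⊕0⊕1 = 1
s8 (pos 8,9,10,11,12,13,14,15,24,25,26,27,28,29,30,31): 0⊕1⊕0⊕1⊕0⊕1⊕0⊕1⊕0⊕1⊕0⊕0⊕0⊕0⊕0⊕1 = 0
s16 (pos 16,17,18,19,20,21,22,23,24,25,26,27,28,29,30,31): 0⊕1⊕0⊕1⊕0⊕1⊕1⊕1⊕0⊕1⊕0⊕0⊕0⊕0⊕0⊕1 = 1
Syndrome s16…s1 = 10110 → error at position 22.

10110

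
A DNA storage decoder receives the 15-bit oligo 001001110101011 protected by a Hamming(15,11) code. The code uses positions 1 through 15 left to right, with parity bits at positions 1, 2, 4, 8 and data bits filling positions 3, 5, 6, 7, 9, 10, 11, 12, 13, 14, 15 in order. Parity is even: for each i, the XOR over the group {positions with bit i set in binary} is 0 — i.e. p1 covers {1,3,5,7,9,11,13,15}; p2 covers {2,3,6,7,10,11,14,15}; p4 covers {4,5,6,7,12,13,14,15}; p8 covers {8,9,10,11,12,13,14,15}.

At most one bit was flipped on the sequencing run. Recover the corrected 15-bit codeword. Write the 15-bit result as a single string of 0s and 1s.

s1 (pos 1,3,5,7,9,11,13,15): 0⊕1⊕0⊕1⊕0⊕0⊕0⊕1 = 1
s2 (pos 2,3,6,7,10,11,14,15): 0⊕1⊕1⊕1⊕1⊕0⊕1⊕1 = 0
s4 (pos 4,5,6,7,12,13,14,15): 0⊕0⊕1⊕1⊕1⊕0⊕1⊕1 = 1
s8 (pos 8,9,10,11,12,13,14,15): 1⊕0⊕1⊕0⊕1⊕0⊕1⊕1 = 1
Syndrome s8…s1 = 1101 → error at position 13.
Flip position 13: 001001110101011 → 001001110101111

001001110101111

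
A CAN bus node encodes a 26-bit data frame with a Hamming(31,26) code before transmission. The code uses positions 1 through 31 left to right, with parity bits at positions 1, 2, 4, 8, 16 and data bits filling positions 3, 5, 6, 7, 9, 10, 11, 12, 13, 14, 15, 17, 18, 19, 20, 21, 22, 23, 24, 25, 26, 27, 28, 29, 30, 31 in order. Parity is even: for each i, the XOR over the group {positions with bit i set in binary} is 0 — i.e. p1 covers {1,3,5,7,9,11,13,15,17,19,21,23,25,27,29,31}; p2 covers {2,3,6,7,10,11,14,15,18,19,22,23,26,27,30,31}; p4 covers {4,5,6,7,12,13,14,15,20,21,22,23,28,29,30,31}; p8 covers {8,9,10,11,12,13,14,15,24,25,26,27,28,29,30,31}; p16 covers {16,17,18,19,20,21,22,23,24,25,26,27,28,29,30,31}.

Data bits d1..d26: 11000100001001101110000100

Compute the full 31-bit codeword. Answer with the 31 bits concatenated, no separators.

Place data at non-parity positions: p1 p2 1 p4 1 0 0 p8 0 1 0 0 0 0 1 p16 0 0 1 1 0 1 1 1 0 0 0 0 1 0 0
p1 (pos 1,3,5,7,9,11,13,15,17,19,21,23,25,27,29,31): XOR of data positions = 1⊕1⊕0⊕0⊕0⊕0⊕1⊕0⊕1⊕0⊕1⊕0⊕0⊕1⊕0 = 0
p2 (pos 2,3,6,7,10,11,14,15,18,19,22,23,26,27,30,31): XOR of data positions = 1⊕0⊕0⊕1⊕0⊕0⊕1⊕0⊕1⊕1⊕1⊕0⊕0⊕0⊕0 = 0
p4 (pos 4,5,6,7,12,13,14,15,20,21,22,23,28,29,30,31): XOR of data positions = 1⊕0⊕0⊕0⊕0⊕0⊕1⊕1⊕0⊕1⊕1⊕0⊕1⊕0⊕0 = 0
p8 (pos 8,9,10,11,12,13,14,15,24,25,26,27,28,29,30,31): XOR of data positions = 0⊕1⊕0⊕0⊕0⊕0⊕1⊕1⊕0⊕0⊕0⊕0⊕1⊕0⊕0 = 0
p16 (pos 16,17,18,19,20,21,22,23,24,25,26,27,28,29,30,31): XOR of data positions = 0⊕0⊕1⊕1⊕0⊕1⊕1⊕1⊕0⊕0⊕0⊕0⊕1⊕0⊕0 = 0
Codeword: 0010100001000010001101110000100

0010100001000010001101110000100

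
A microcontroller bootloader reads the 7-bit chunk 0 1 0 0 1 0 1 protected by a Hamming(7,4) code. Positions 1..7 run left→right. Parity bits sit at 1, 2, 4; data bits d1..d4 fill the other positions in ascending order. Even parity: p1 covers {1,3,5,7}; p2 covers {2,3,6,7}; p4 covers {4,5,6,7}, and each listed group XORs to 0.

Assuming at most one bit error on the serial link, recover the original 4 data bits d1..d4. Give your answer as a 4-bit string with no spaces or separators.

0101

s1 (pos 1,3,5,7): 0⊕0⊕1⊕1 = 0
s2 (pos 2,3,6,7): 1⊕0⊕0⊕1 = 0
s4 (pos 4,5,6,7): 0⊕1⊕0⊕1 = 0
Syndrome s4…s1 = 000 → no error.
Read data bits from positions 3,5,6,7: 0101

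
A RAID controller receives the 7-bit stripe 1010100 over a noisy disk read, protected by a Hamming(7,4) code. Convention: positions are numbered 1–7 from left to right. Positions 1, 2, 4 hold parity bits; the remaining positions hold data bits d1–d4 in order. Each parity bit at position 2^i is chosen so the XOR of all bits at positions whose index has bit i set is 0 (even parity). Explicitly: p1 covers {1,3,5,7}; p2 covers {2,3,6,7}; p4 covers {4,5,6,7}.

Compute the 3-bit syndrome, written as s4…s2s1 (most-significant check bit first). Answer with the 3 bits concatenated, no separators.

s1 (pos 1,3,5,7): 1⊕1⊕1⊕0 = 1
s2 (pos 2,3,6,7): 0⊕1⊕0⊕0 = 1
s4 (pos 4,5,6,7): 0⊕1⊕0⊕0 = 1
Syndrome s4…s1 = 111 → error at position 7.

111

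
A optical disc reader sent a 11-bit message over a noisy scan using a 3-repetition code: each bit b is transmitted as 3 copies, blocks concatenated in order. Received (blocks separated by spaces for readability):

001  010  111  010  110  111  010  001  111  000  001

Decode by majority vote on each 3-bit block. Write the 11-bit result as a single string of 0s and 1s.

Block 1 (001): 1 one → 0
Block 2 (010): 1 one → 0
Block 3 (111): 3 ones → 1
Block 4 (010): 1 one → 0
Block 5 (110): 2 ones → 1
Block 6 (111): 3 ones → 1
Block 7 (010): 1 one → 0
Block 8 (001): 1 one → 0
Block 9 (111): 3 ones → 1
Block 10 (000): 0 ones → 0
Block 11 (001): 1 one → 0

00101100100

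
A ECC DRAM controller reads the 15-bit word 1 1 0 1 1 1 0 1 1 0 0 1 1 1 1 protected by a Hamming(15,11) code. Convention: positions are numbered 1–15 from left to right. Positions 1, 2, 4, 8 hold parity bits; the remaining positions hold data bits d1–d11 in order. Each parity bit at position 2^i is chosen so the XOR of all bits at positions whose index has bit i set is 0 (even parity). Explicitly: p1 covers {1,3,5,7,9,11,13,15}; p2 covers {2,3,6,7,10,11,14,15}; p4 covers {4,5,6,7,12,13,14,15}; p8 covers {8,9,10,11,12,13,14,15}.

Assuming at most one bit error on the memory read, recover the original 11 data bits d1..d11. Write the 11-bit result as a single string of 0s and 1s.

s1 (pos 1,3,5,7,9,11,13,15): 1⊕0⊕1⊕0⊕1⊕0⊕1⊕1 = 1
s2 (pos 2,3,6,7,10,11,14,15): 1⊕0⊕1⊕0⊕0⊕0⊕1⊕1 = 0
s4 (pos 4,5,6,7,12,13,14,15): 1⊕1⊕1⊕0⊕1⊕1⊕1⊕1 = 1
s8 (pos 8,9,10,11,12,13,14,15): 1⊕1⊕0⊕0⊕1⊕1⊕1⊕1 = 0
Syndrome s8…s1 = 0101 → error at position 5.
Flip position 5: 110111011001111 → 110101011001111
Read data bits from positions 3,5,6,7,9,10,11,12,13,14,15: 00101001111

00101001111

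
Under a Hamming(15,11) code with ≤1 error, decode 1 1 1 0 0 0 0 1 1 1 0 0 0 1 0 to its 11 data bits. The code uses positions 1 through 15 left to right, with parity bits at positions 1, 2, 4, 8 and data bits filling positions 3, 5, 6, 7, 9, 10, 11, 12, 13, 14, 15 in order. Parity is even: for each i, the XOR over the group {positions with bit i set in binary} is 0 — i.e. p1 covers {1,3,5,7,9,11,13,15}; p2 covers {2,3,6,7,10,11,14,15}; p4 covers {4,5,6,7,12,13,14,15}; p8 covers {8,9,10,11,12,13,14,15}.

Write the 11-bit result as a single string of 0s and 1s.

11001100010

s1 (pos 1,3,5,7,9,11,13,15): 1⊕1⊕0⊕0⊕1⊕0⊕0⊕0 = 1
s2 (pos 2,3,6,7,10,11,14,15): 1⊕1⊕0⊕0⊕1⊕0⊕1⊕0 = 0
s4 (pos 4,5,6,7,12,13,14,15): 0⊕0⊕0⊕0⊕0⊕0⊕1⊕0 = 1
s8 (pos 8,9,10,11,12,13,14,15): 1⊕1⊕1⊕0⊕0⊕0⊕1⊕0 = 0
Syndrome s8…s1 = 0101 → error at position 5.
Flip position 5: 111000011100010 → 111010011100010
Read data bits from positions 3,5,6,7,9,10,11,12,13,14,15: 11001100010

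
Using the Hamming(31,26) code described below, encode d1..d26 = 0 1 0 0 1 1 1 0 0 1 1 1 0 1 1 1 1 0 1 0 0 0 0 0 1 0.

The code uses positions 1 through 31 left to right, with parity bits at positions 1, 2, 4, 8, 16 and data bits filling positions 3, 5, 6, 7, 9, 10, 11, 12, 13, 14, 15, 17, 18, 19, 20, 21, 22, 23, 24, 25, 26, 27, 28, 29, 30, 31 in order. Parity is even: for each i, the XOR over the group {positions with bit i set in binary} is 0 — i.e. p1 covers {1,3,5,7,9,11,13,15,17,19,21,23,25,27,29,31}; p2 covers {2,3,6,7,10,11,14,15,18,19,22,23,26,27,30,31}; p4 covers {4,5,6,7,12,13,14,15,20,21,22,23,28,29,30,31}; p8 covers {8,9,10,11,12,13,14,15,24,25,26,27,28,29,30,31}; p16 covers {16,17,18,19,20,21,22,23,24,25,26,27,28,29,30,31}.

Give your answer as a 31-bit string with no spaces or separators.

Place data at non-parity positions: p1 p2 0 p4 1 0 0 p8 1 1 1 0 0 1 1 p16 1 0 1 1 1 1 0 1 0 0 0 0 0 1 0
p1 (pos 1,3,5,7,9,11,13,15,17,19,21,23,25,27,29,31): XOR of data positions = 0⊕1⊕0⊕1⊕1⊕0⊕1⊕1⊕1⊕1⊕0⊕0⊕0⊕0⊕0 = 1
p2 (pos 2,3,6,7,10,11,14,15,18,19,22,23,26,27,30,31): XOR of data positions = 0⊕0⊕0⊕1⊕1⊕1⊕1⊕0⊕1⊕1⊕0⊕0⊕0⊕1⊕0 = 1
p4 (pos 4,5,6,7,12,13,14,15,20,21,22,23,28,29,30,31): XOR of data positions = 1⊕0⊕0⊕0⊕0⊕1⊕1⊕1⊕1⊕1⊕0⊕0⊕0⊕1⊕0 = 1
p8 (pos 8,9,10,11,12,13,14,15,24,25,26,27,28,29,30,31): XOR of data positions = 1⊕1⊕1⊕0⊕0⊕1⊕1⊕1⊕0⊕0⊕0⊕0⊕0⊕1⊕0 = 1
p16 (pos 16,17,18,19,20,21,22,23,24,25,26,27,28,29,30,31): XOR of data positions = 1⊕0⊕1⊕1⊕1⊕1⊕0⊕1⊕0⊕0⊕0⊕0⊕0⊕1⊕0 = 1
Codeword: 1101100111100111101111010000010

1101100111100111101111010000010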